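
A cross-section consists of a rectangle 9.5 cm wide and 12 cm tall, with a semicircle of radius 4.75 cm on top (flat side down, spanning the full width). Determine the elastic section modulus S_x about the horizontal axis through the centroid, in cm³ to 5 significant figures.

S_x ≈ 357.23 cm³

Decompose the section into non-overlapping parts with the origin at the bottom-left of its bounding rectangle.
Rectangular body: 9.5 × 12, A = 114 cm², y = 6 cm, Ī = 1 368 cm⁴.
Semicircular cap: semicircle r = 4.75, A = 35.44109 cm², y = 14.01596 cm, Ī = 55.87358 cm⁴.
Centroid: ȳ = ΣA·y / ΣA = 7.901047 cm.
Transfer each piece to the horizontal axis through the centroid using Ī + A·d² with d = y − 7.901047:
  rectangular body: d = -1.901047 cm → contributes +1779.993 cm⁴
  semicircular cap: d = 6.114916 cm → contributes +1381.094 cm⁴
Total I = 3161.087 cm⁴.
Extreme fibre distance c = 8.848953 cm; S = I/c = 357.2273 cm³.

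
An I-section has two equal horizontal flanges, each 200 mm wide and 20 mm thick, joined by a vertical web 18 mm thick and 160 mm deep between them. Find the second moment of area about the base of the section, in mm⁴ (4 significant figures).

I_base ≈ 1.800 × 10⁸ mm⁴

Decompose the section into non-overlapping parts with the origin at the bottom-left of its bounding rectangle.
Bottom flange: 200 × 20, A = 4 000 mm², y = 10 mm, Ī = 133 333 mm⁴.
Web: 18 × 160, A = 2 880 mm², y = 100 mm, Ī = 6 144 000 mm⁴.
Top flange: 200 × 20, A = 4 000 mm², y = 190 mm, Ī = 133 333 mm⁴.
Transfer each piece to the bottom edge using Ī + A·d² with d = y − 0:
  bottom flange: d = 10 mm → contributes +533 333 mm⁴
  web: d = 100 mm → contributes +34 944 000 mm⁴
  top flange: d = 190 mm → contributes +144 533 333 mm⁴
Total I = 180 010 667 mm⁴.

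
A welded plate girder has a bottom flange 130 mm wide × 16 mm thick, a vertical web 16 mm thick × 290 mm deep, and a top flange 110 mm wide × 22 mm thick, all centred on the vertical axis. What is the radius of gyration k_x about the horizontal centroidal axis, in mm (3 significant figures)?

Treat the section as a set of non-overlapping primitives; coordinates are from the bounding-box lower-left.
Bottom plate: 130 × 16, A = 2 080 mm², y = 8 mm, Ī = 44 373 mm⁴.
Web plate: 16 × 290, A = 4 640 mm², y = 161 mm, Ī = 32 518 667 mm⁴.
Top plate: 110 × 22, A = 2 420 mm², y = 317 mm, Ī = 97 607 mm⁴.
Centroid: ȳ = ΣA·y / ΣA = 167.49 mm.
Transfer each piece to the horizontal centroidal axis using Ī + A·d² with d = y − 167.49:
  bottom plate: d = -159.49 mm → contributes +52 950 656 mm⁴
  web plate: d = -6.4858 mm → contributes +32 713 850 mm⁴
  top plate: d = 149.51 mm → contributes +54 195 504 mm⁴
Total I = 139 860 010 mm⁴.
Radius of gyration: k = √(I/A) = √(139 860 010 / 9 140) = 123.7 mm.

k_x ≈ 124 mm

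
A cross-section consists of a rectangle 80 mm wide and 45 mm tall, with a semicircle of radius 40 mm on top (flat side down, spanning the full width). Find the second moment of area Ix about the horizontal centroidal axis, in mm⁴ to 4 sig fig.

Ix ≈ 3.195 × 10⁶ mm⁴

Break the section into simple shapes (no overlaps), measuring from the bottom-left corner of the bounding box.
Rectangular body: 80 × 45, A = 3 600 mm², y = 22.5 mm, Ī = 607 500 mm⁴.
Semicircular cap: semicircle r = 40, A = 2513.27 mm², y = 61.9765 mm, Ī = 280 978 mm⁴.
Centroid: ȳ = ΣA·y / ΣA = 38.7295 mm.
Transfer each piece to the horizontal centroidal axis using Ī + A·d² with d = y − 38.7295:
  rectangular body: d = -16.2295 mm → contributes +1 555 727 mm⁴
  semicircular cap: d = 23.247 mm → contributes +1 639 213 mm⁴
Total I = 3 194 940 mm⁴.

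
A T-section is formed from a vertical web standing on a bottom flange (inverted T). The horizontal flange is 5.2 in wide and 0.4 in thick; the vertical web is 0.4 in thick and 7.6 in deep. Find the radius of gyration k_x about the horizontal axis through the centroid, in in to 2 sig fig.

k_x ≈ 2.6 in

Decompose the section into non-overlapping parts with the origin at the bottom-left of its bounding rectangle.
Flange: 5.2 × 0.4, A = 2.08 in², y = 0.2 in, Ī = 0.02773 in⁴.
Web: 0.4 × 7.6, A = 3.04 in², y = 4.2 in, Ī = 14.63 in⁴.
Centroid: ȳ = ΣA·y / ΣA = 2.575 in.
Transfer each piece to the horizontal axis through the centroid using Ī + A·d² with d = y − 2.575:
  flange: d = -2.375 in → contributes +11.76 in⁴
  web: d = 1.625 in → contributes +22.66 in⁴
Total I = 34.42 in⁴.
Radius of gyration: k = √(I/A) = √(34.42 / 5.12) = 2.593 in.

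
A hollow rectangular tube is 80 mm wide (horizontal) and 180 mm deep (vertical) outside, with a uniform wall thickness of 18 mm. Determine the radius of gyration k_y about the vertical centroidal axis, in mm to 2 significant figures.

k_y ≈ 29 mm

Decompose the section into non-overlapping parts with the origin at the bottom-left of its bounding rectangle.
Outer rectangle: 80 × 180, A = 14 400 mm², x = 40 mm, Ī = 7 680 000 mm⁴.
Inner void (subtracted): 44 × 144, A = 6 336 mm², x = 40 mm, Ī = 1 022 208 mm⁴.
By symmetry the centroid is at mid-width, x̄ = 40 mm.
All pieces are centred on the vertical centroidal axis, so I = ΣĪ (holes subtracted) = 6 657 792 mm⁴.
Radius of gyration: k = √(I/A) = √(6 657 792 / 8 064) = 28.73 mm.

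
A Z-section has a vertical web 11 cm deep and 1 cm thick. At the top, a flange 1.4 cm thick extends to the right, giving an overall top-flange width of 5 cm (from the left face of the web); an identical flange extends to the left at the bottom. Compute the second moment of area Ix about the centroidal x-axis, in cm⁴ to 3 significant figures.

Ix ≈ 371 cm⁴

Decompose the section into non-overlapping parts with the origin at the bottom-left of its bounding rectangle.
Web: 1 × 11, A = 11 cm², y = 5.5 cm, Ī = 110.92 cm⁴.
Top flange (beyond web): 4 × 1.4, A = 5.6 cm², y = 10.3 cm, Ī = 0.91467 cm⁴.
Bottom flange (beyond web): 4 × 1.4, A = 5.6 cm², y = 0.7 cm, Ī = 0.91467 cm⁴.
Centroid: ȳ = ΣA·y / ΣA = 5.5 cm.
Transfer each piece to the centroidal x-axis using Ī + A·d² with d = y − 5.5:
  web: d = 0 cm → contributes +110.92 cm⁴
  top flange (beyond web): d = 4.8 cm → contributes +129.94 cm⁴
  bottom flange (beyond web): d = -4.8 cm → contributes +129.94 cm⁴
Total I = 370.79 cm⁴.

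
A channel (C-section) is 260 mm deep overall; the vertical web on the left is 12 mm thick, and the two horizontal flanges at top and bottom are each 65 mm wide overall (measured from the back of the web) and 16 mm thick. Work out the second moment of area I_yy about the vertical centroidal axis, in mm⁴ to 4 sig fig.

Break the section into simple shapes (no overlaps), measuring from the bottom-left corner of the bounding box.
Web: 12 × 260, A = 3 120 mm², x = 6 mm, Ī = 37 440 mm⁴.
Top flange (beyond web): 53 × 16, A = 848 mm², x = 38.5 mm, Ī = 198 503 mm⁴.
Bottom flange (beyond web): 53 × 16, A = 848 mm², x = 38.5 mm, Ī = 198 503 mm⁴.
Centroid: x̄ = ΣA·x / ΣA = 17.4452 mm.
Transfer each piece to the vertical centroidal axis using Ī + A·d² with d = x − 17.4452:
  web: d = -11.4452 mm → contributes +446 136 mm⁴
  top flange (beyond web): d = 21.0548 mm → contributes +574 426 mm⁴
  bottom flange (beyond web): d = 21.0548 mm → contributes +574 426 mm⁴
Total I = 1 594 987 mm⁴.

I_yy ≈ 1.595 × 10⁶ mm⁴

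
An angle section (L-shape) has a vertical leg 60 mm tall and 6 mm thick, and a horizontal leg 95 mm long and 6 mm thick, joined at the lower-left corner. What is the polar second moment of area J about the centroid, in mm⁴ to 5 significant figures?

J ≈ 1.1051 × 10⁶ mm⁴

Break the section into simple shapes (no overlaps), measuring from the bottom-left corner of the bounding box.
Vertical leg: 6 × 60, A = 360 mm², y = 30 mm, Ī = 108 000 mm⁴.
Horizontal leg (remainder): 89 × 6, A = 534 mm², y = 3 mm, Ī = 1 602 mm⁴.
Centroid: ȳ = ΣA·y / ΣA = 13.87248 mm.
Transfer each piece to the centroidal x-axis using Ī + A·d² with d = y − 13.87248:
  vertical leg: d = 16.12752 mm → contributes +201634.8 mm⁴
  horizontal leg (remainder): d = -10.87248 mm → contributes +64726.62 mm⁴
Total I = 266361.5 mm⁴.
For the y-axis: x̄ = 31.37248 mm.
Repeating about the centroidal y-axis gives I_y = 838 734 mm⁴.
Polar second moment: J = I_x + I_y = 1 105 095 mm⁴.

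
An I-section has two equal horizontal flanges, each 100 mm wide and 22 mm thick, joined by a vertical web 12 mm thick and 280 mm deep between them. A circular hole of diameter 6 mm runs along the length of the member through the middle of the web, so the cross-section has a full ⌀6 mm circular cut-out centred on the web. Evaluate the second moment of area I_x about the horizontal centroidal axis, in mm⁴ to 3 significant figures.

I_x ≈ 1.22 × 10⁸ mm⁴

Treat the section as a set of non-overlapping primitives; coordinates are from the bounding-box lower-left.
Bottom flange: 100 × 22, A = 2 200 mm², y = 11 mm, Ī = 88 733 mm⁴.
Web: 12 × 280, A = 3 360 mm², y = 162 mm, Ī = 21 952 000 mm⁴.
Top flange: 100 × 22, A = 2 200 mm², y = 313 mm, Ī = 88 733 mm⁴.
Hole (subtracted): ⌀6, A = 28.274 mm², y = 162 mm, Ī = 63.617 mm⁴.
By symmetry the centroid is at mid-height, ȳ = 162 mm.
Transfer each piece to the horizontal centroidal axis using Ī + A·d² with d = y − 162:
  bottom flange: d = -151 mm → contributes +50 250 933 mm⁴
  web: d = 0 mm → contributes +21 952 000 mm⁴
  top flange: d = 151 mm → contributes +50 250 933 mm⁴
  hole: d = 0 mm → contributes −63.617 mm⁴
Total I = 122 453 803 mm⁴.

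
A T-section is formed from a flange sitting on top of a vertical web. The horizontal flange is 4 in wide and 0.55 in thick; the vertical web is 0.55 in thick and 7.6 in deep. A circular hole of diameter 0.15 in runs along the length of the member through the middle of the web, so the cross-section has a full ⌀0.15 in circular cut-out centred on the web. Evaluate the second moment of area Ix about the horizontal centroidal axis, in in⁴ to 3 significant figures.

Break the section into simple shapes (no overlaps), measuring from the bottom-left corner of the bounding box.
Flange: 4 × 0.55, A = 2.2 in², y = 7.875 in, Ī = 0.055458 in⁴.
Web: 0.55 × 7.6, A = 4.18 in², y = 3.8 in, Ī = 20.12 in⁴.
Hole (subtracted): ⌀0.15, A = 0.017671 in², y = 3.8 in, Ī = 0.00002485 in⁴.
Centroid: ȳ = ΣA·y / ΣA = 5.2091 in.
Transfer each piece to the horizontal centroidal axis using Ī + A·d² with d = y − 5.2091:
  flange: d = 2.6659 in → contributes +15.691 in⁴
  web: d = -1.4091 in → contributes +28.419 in⁴
  hole: d = -1.4091 in → contributes −0.035111 in⁴
Total I = 44.075 in⁴.

Ix ≈ 44.1 in⁴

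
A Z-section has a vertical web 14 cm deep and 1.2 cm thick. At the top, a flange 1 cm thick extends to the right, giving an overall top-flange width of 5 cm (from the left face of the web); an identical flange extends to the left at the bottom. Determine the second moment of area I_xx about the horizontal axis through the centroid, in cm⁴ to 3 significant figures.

Treat the section as a set of non-overlapping primitives; coordinates are from the bounding-box lower-left.
Web: 1.2 × 14, A = 16.8 cm², y = 7 cm, Ī = 274.4 cm⁴.
Top flange (beyond web): 3.8 × 1, A = 3.8 cm², y = 13.5 cm, Ī = 0.31667 cm⁴.
Bottom flange (beyond web): 3.8 × 1, A = 3.8 cm², y = 0.5 cm, Ī = 0.31667 cm⁴.
Centroid: ȳ = ΣA·y / ΣA = 7 cm.
Transfer each piece to the horizontal axis through the centroid using Ī + A·d² with d = y − 7:
  web: d = 0 cm → contributes +274.4 cm⁴
  top flange (beyond web): d = 6.5 cm → contributes +160.87 cm⁴
  bottom flange (beyond web): d = -6.5 cm → contributes +160.87 cm⁴
Total I = 596.13 cm⁴.

I_xx ≈ 596 cm⁴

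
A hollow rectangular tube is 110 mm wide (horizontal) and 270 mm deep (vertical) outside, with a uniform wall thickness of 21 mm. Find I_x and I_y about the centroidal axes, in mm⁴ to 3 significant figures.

I_x ≈ 1.13 × 10⁸ mm⁴, I_y ≈ 2.40 × 10⁷ mm⁴

Split into non-overlapping primitives; take the origin at the lower-left of the bounding box.
Outer rectangle: 110 × 270, A = 29 700 mm², y = 135 mm, Ī = 180 427 500 mm⁴.
Inner void (subtracted): 68 × 228, A = 15 504 mm², y = 135 mm, Ī = 67 163 328 mm⁴.
By symmetry the centroid is at mid-height, ȳ = 135 mm.
All pieces are centred on the centroidal x-axis, so I = ΣĪ (holes subtracted) = 113 264 172 mm⁴.
Repeating about the centroidal y-axis gives I_y = 23 973 292 mm⁴.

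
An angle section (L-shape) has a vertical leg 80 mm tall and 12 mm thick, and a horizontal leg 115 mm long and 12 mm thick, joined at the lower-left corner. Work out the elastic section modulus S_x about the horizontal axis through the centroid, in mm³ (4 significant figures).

S_x ≈ 1.947 × 10⁴ mm³

Break the section into simple shapes (no overlaps), measuring from the bottom-left corner of the bounding box.
Vertical leg: 12 × 80, A = 960 mm², y = 40 mm, Ī = 512 000 mm⁴.
Horizontal leg (remainder): 103 × 12, A = 1 236 mm², y = 6 mm, Ī = 14 832 mm⁴.
Centroid: ȳ = ΣA·y / ΣA = 20.8634 mm.
Transfer each piece to the horizontal axis through the centroid using Ī + A·d² with d = y − 20.8634:
  vertical leg: d = 19.1366 mm → contributes +863 562 mm⁴
  horizontal leg (remainder): d = -14.8634 mm → contributes +287 889 mm⁴
Total I = 1 151 451 mm⁴.
Extreme fibre distance c = 59.1366 mm; S = I/c = 19 471 mm³.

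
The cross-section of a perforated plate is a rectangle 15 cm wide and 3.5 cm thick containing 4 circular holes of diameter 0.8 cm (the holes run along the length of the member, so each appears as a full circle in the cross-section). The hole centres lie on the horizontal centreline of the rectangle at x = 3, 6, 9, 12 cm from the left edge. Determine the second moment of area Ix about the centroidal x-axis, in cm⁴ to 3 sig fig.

Break the section into simple shapes (no overlaps), measuring from the bottom-left corner of the bounding box.
Plate: 15 × 3.5, A = 52.5 cm², y = 1.75 cm, Ī = 53.594 cm⁴.
Hole 1 (subtracted): ⌀0.8, A = 0.50265 cm², y = 1.75 cm, Ī = 0.020106 cm⁴.
Hole 2 (subtracted): ⌀0.8, A = 0.50265 cm², y = 1.75 cm, Ī = 0.020106 cm⁴.
Hole 3 (subtracted): ⌀0.8, A = 0.50265 cm², y = 1.75 cm, Ī = 0.020106 cm⁴.
Hole 4 (subtracted): ⌀0.8, A = 0.50265 cm², y = 1.75 cm, Ī = 0.020106 cm⁴.
By symmetry the centroid is at mid-height, ȳ = 1.75 cm.
All pieces are centred on the centroidal x-axis, so I = ΣĪ (holes subtracted) = 53.513 cm⁴.

Ix ≈ 53.5 cm⁴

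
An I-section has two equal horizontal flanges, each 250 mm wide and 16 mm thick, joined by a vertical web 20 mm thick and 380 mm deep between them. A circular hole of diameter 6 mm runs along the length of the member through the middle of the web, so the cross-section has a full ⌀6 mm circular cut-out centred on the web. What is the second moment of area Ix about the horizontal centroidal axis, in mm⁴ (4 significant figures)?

Ix ≈ 4.053 × 10⁸ mm⁴

Decompose the section into non-overlapping parts with the origin at the bottom-left of its bounding rectangle.
Bottom flange: 250 × 16, A = 4 000 mm², y = 8 mm, Ī = 85333.3 mm⁴.
Web: 20 × 380, A = 7 600 mm², y = 206 mm, Ī = 91 453 333 mm⁴.
Top flange: 250 × 16, A = 4 000 mm², y = 404 mm, Ī = 85333.3 mm⁴.
Hole (subtracted): ⌀6, A = 28.2743 mm², y = 206 mm, Ī = 63.6173 mm⁴.
By symmetry the centroid is at mid-height, ȳ = 206 mm.
Transfer each piece to the horizontal centroidal axis using Ī + A·d² with d = y − 206:
  bottom flange: d = -198 mm → contributes +156 901 333 mm⁴
  web: d = 0 mm → contributes +91 453 333 mm⁴
  top flange: d = 198 mm → contributes +156 901 333 mm⁴
  hole: d = 0 mm → contributes −63.6173 mm⁴
Total I = 405 255 936 mm⁴.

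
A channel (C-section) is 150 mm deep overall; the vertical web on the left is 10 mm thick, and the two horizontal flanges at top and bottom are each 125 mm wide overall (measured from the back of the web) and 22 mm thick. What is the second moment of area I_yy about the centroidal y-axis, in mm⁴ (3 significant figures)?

I_yy ≈ 1.01 × 10⁷ mm⁴

Decompose the section into non-overlapping parts with the origin at the bottom-left of its bounding rectangle.
Web: 10 × 150, A = 1 500 mm², x = 5 mm, Ī = 12 500 mm⁴.
Top flange (beyond web): 115 × 22, A = 2 530 mm², x = 67.5 mm, Ī = 2 788 271 mm⁴.
Bottom flange (beyond web): 115 × 22, A = 2 530 mm², x = 67.5 mm, Ī = 2 788 271 mm⁴.
Centroid: x̄ = ΣA·x / ΣA = 53.209 mm.
Transfer each piece to the centroidal y-axis using Ī + A·d² with d = x − 53.209:
  web: d = -48.209 mm → contributes +3 498 639 mm⁴
  top flange (beyond web): d = 14.291 mm → contributes +3 304 991 mm⁴
  bottom flange (beyond web): d = 14.291 mm → contributes +3 304 991 mm⁴
Total I = 10 108 621 mm⁴.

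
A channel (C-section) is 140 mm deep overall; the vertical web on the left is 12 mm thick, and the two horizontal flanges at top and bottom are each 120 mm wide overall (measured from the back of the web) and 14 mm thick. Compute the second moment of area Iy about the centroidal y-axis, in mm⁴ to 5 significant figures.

Iy ≈ 6.8475 × 10⁶ mm⁴

Break the section into simple shapes (no overlaps), measuring from the bottom-left corner of the bounding box.
Web: 12 × 140, A = 1 680 mm², x = 6 mm, Ī = 20 160 mm⁴.
Top flange (beyond web): 108 × 14, A = 1 512 mm², x = 66 mm, Ī = 1 469 664 mm⁴.
Bottom flange (beyond web): 108 × 14, A = 1 512 mm², x = 66 mm, Ī = 1 469 664 mm⁴.
Centroid: x̄ = ΣA·x / ΣA = 44.57143 mm.
Transfer each piece to the centroidal y-axis using Ī + A·d² with d = x − 44.57143:
  web: d = -38.57143 mm → contributes +2 519 589 mm⁴
  top flange (beyond web): d = 21.42857 mm → contributes +2 163 950 mm⁴
  bottom flange (beyond web): d = 21.42857 mm → contributes +2 163 950 mm⁴
Total I = 6 847 488 mm⁴.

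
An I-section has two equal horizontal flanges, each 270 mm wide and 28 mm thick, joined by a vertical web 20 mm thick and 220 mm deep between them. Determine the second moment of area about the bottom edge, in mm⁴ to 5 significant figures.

I_base ≈ 6.2296 × 10⁸ mm⁴

Break the section into simple shapes (no overlaps), measuring from the bottom-left corner of the bounding box.
Bottom flange: 270 × 28, A = 7 560 mm², y = 14 mm, Ī = 493 920 mm⁴.
Web: 20 × 220, A = 4 400 mm², y = 138 mm, Ī = 17 746 667 mm⁴.
Top flange: 270 × 28, A = 7 560 mm², y = 262 mm, Ī = 493 920 mm⁴.
Transfer each piece to a horizontal axis along the bottom face using Ī + A·d² with d = y − 0:
  bottom flange: d = 14 mm → contributes +1 975 680 mm⁴
  web: d = 138 mm → contributes +101 540 267 mm⁴
  top flange: d = 262 mm → contributes +519 442 560 mm⁴
Total I = 622 958 507 mm⁴.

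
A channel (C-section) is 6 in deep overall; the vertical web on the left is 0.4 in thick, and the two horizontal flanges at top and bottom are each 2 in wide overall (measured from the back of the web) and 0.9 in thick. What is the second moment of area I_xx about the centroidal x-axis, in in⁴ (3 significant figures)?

I_xx ≈ 26.1 in⁴

Decompose the section into non-overlapping parts with the origin at the bottom-left of its bounding rectangle.
Web: 0.4 × 6, A = 2.4 in², y = 3 in, Ī = 7.2 in⁴.
Top flange (beyond web): 1.6 × 0.9, A = 1.44 in², y = 5.55 in, Ī = 0.0972 in⁴.
Bottom flange (beyond web): 1.6 × 0.9, A = 1.44 in², y = 0.45 in, Ī = 0.0972 in⁴.
By symmetry the centroid is at mid-height, ȳ = 3 in.
Transfer each piece to the centroidal x-axis using Ī + A·d² with d = y − 3:
  web: d = 0 in → contributes +7.2 in⁴
  top flange (beyond web): d = 2.55 in → contributes +9.4608 in⁴
  bottom flange (beyond web): d = -2.55 in → contributes +9.4608 in⁴
Total I = 26.122 in⁴.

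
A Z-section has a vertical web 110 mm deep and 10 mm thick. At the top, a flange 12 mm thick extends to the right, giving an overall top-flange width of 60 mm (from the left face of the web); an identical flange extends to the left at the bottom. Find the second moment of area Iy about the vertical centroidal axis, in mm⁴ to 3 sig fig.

Iy ≈ 1.34 × 10⁶ mm⁴

Split into non-overlapping primitives; take the origin at the lower-left of the bounding box.
Web: 10 × 110, A = 1 100 mm², x = 55 mm, Ī = 9166.7 mm⁴.
Top flange (beyond web): 50 × 12, A = 600 mm², x = 85 mm, Ī = 125 000 mm⁴.
Bottom flange (beyond web): 50 × 12, A = 600 mm², x = 25 mm, Ī = 125 000 mm⁴.
Centroid: x̄ = ΣA·x / ΣA = 55 mm.
Transfer each piece to the vertical centroidal axis using Ī + A·d² with d = x − 55:
  web: d = 0 mm → contributes +9166.7 mm⁴
  top flange (beyond web): d = 30 mm → contributes +665 000 mm⁴
  bottom flange (beyond web): d = -30 mm → contributes +665 000 mm⁴
Total I = 1 339 167 mm⁴.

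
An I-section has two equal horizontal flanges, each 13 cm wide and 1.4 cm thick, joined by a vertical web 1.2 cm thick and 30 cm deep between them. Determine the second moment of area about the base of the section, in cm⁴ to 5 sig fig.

Split into non-overlapping primitives; take the origin at the lower-left of the bounding box.
Bottom flange: 13 × 1.4, A = 18.2 cm², y = 0.7 cm, Ī = 2.972667 cm⁴.
Web: 1.2 × 30, A = 36 cm², y = 16.4 cm, Ī = 2 700 cm⁴.
Top flange: 13 × 1.4, A = 18.2 cm², y = 32.1 cm, Ī = 2.972667 cm⁴.
Transfer each piece to a horizontal axis along the bottom face using Ī + A·d² with d = y − 0:
  bottom flange: d = 0.7 cm → contributes +11.89067 cm⁴
  web: d = 16.4 cm → contributes +12382.56 cm⁴
  top flange: d = 32.1 cm → contributes +18756.43 cm⁴
Total I = 31150.89 cm⁴.

I_base ≈ 3.1151 × 10⁴ cm⁴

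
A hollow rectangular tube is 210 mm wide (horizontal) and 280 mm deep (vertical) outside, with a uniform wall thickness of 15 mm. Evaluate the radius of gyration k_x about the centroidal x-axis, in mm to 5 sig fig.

Split into non-overlapping primitives; take the origin at the lower-left of the bounding box.
Outer rectangle: 210 × 280, A = 58 800 mm², y = 140 mm, Ī = 384 160 000 mm⁴.
Inner void (subtracted): 180 × 250, A = 45 000 mm², y = 140 mm, Ī = 234 375 000 mm⁴.
By symmetry the centroid is at mid-height, ȳ = 140 mm.
All pieces are centred on the centroidal x-axis, so I = ΣĪ (holes subtracted) = 149 785 000 mm⁴.
Radius of gyration: k = √(I/A) = √(149 785 000 / 13 800) = 104.1825 mm.

k_x ≈ 104.18 mm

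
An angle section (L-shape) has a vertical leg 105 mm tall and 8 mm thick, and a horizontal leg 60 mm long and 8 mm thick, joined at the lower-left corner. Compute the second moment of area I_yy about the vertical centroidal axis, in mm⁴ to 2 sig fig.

Split into non-overlapping primitives; take the origin at the lower-left of the bounding box.
Vertical leg: 8 × 105, A = 840 mm², x = 4 mm, Ī = 4 480 mm⁴.
Horizontal leg (remainder): 52 × 8, A = 416 mm², x = 34 mm, Ī = 93 739 mm⁴.
Centroid: x̄ = ΣA·x / ΣA = 13.94 mm.
Transfer each piece to the vertical centroidal axis using Ī + A·d² with d = x − 13.94:
  vertical leg: d = -9.936 mm → contributes +87 413 mm⁴
  horizontal leg (remainder): d = 20.06 mm → contributes +261 200 mm⁴
Total I = 348 614 mm⁴.

I_yy ≈ 3.5 × 10⁵ mm⁴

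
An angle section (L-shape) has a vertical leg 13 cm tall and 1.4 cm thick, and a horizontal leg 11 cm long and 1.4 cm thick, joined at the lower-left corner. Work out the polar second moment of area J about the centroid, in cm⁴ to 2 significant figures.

J ≈ 860 cm⁴

Break the section into simple shapes (no overlaps), measuring from the bottom-left corner of the bounding box.
Vertical leg: 1.4 × 13, A = 18.2 cm², y = 6.5 cm, Ī = 256.3 cm⁴.
Horizontal leg (remainder): 9.6 × 1.4, A = 13.44 cm², y = 0.7 cm, Ī = 2.195 cm⁴.
Centroid: ȳ = ΣA·y / ΣA = 4.036 cm.
Transfer each piece to the centroidal x-axis using Ī + A·d² with d = y − 4.036:
  vertical leg: d = 2.464 cm → contributes +366.8 cm⁴
  horizontal leg (remainder): d = -3.336 cm → contributes +151.8 cm⁴
Total I = 518.6 cm⁴.
For the y-axis: x̄ = 3.036 cm.
Repeating about the centroidal y-axis gives I_y = 340.1 cm⁴.
Polar second moment: J = I_x + I_y = 858.6 cm⁴.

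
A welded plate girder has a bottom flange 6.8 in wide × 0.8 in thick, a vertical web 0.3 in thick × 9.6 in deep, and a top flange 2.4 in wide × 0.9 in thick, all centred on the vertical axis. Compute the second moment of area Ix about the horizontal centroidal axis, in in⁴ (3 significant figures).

Ix ≈ 202 in⁴

Split into non-overlapping primitives; take the origin at the lower-left of the bounding box.
Bottom plate: 6.8 × 0.8, A = 5.44 in², y = 0.4 in, Ī = 0.29013 in⁴.
Web plate: 0.3 × 9.6, A = 2.88 in², y = 5.6 in, Ī = 22.118 in⁴.
Top plate: 2.4 × 0.9, A = 2.16 in², y = 10.85 in, Ī = 0.1458 in⁴.
Centroid: ȳ = ΣA·y / ΣA = 3.9828 in.
Transfer each piece to the horizontal centroidal axis using Ī + A·d² with d = y − 3.9828:
  bottom plate: d = -3.5828 in → contributes +70.121 in⁴
  web plate: d = 1.6172 in → contributes +29.65 in⁴
  top plate: d = 6.8672 in → contributes +102.01 in⁴
Total I = 201.78 in⁴.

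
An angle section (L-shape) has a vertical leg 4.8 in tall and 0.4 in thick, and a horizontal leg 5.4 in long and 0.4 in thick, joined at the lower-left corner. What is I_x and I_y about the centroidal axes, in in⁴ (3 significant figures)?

I_x ≈ 8.45 in⁴, I_y ≈ 11.3 in⁴

Split into non-overlapping primitives; take the origin at the lower-left of the bounding box.
Vertical leg: 0.4 × 4.8, A = 1.92 in², y = 2.4 in, Ī = 3.6864 in⁴.
Horizontal leg (remainder): 5 × 0.4, A = 2 in², y = 0.2 in, Ī = 0.026667 in⁴.
Centroid: ȳ = ΣA·y / ΣA = 1.2776 in.
Transfer each piece to the centroidal x-axis using Ī + A·d² with d = y − 1.2776:
  vertical leg: d = 1.1224 in → contributes +6.1054 in⁴
  horizontal leg (remainder): d = -1.0776 in → contributes +2.3489 in⁴
Total I = 8.4543 in⁴.
For the y-axis: x̄ = 1.5776 in.
Repeating about the centroidal y-axis gives I_y = 11.333 in⁴.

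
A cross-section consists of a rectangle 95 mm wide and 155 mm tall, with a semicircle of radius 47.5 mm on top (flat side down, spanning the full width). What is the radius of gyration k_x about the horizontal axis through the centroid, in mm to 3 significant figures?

Decompose the section into non-overlapping parts with the origin at the bottom-left of its bounding rectangle.
Rectangular body: 95 × 155, A = 14 725 mm², y = 77.5 mm, Ī = 29 480 677 mm⁴.
Semicircular cap: semicircle r = 47.5, A = 3544.1 mm², y = 175.16 mm, Ī = 558 736 mm⁴.
Centroid: ȳ = ΣA·y / ΣA = 96.445 mm.
Transfer each piece to the horizontal axis through the centroid using Ī + A·d² with d = y − 96.445:
  rectangular body: d = -18.945 mm → contributes +34 765 919 mm⁴
  semicircular cap: d = 78.714 mm → contributes +22 517 762 mm⁴
Total I = 57 283 681 mm⁴.
Radius of gyration: k = √(I/A) = √(57 283 681 / 18 269) = 55.996 mm.

k_x ≈ 56.0 mm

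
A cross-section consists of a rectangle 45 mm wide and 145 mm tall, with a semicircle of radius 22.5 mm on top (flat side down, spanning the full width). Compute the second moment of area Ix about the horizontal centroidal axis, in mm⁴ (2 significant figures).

Treat the section as a set of non-overlapping primitives; coordinates are from the bounding-box lower-left.
Rectangular body: 45 × 145, A = 6 525 mm², y = 72.5 mm, Ī = 11 432 344 mm⁴.
Semicircular cap: semicircle r = 22.5, A = 795.2 mm², y = 154.5 mm, Ī = 28 130 mm⁴.
Centroid: ȳ = ΣA·y / ΣA = 81.41 mm.
Transfer each piece to the horizontal centroidal axis using Ī + A·d² with d = y − 81.41:
  rectangular body: d = -8.913 mm → contributes +11 950 729 mm⁴
  semicircular cap: d = 73.14 mm → contributes +4 281 644 mm⁴
Total I = 16 232 373 mm⁴.

Ix ≈ 1.6 × 10⁷ mm⁴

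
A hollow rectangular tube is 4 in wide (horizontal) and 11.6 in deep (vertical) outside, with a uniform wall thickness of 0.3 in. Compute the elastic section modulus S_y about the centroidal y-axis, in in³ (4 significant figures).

S_y ≈ 12.92 in³

Split into non-overlapping primitives; take the origin at the lower-left of the bounding box.
Outer rectangle: 4 × 11.6, A = 46.4 in², x = 2 in, Ī = 61.8667 in⁴.
Inner void (subtracted): 3.4 × 11, A = 37.4 in², x = 2 in, Ī = 36.0287 in⁴.
By symmetry the centroid is at mid-width, x̄ = 2 in.
All pieces are centred on the centroidal y-axis, so I = ΣĪ (holes subtracted) = 25.838 in⁴.
Extreme fibre distance c = 2 in; S = I/c = 12.919 in³.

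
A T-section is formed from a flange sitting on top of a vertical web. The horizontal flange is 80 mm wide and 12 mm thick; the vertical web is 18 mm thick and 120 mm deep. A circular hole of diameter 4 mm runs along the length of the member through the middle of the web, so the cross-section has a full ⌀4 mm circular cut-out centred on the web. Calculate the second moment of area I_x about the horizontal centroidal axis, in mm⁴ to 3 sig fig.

I_x ≈ 5.49 × 10⁶ mm⁴

Split into non-overlapping primitives; take the origin at the lower-left of the bounding box.
Flange: 80 × 12, A = 960 mm², y = 126 mm, Ī = 11 520 mm⁴.
Web: 18 × 120, A = 2 160 mm², y = 60 mm, Ī = 2 592 000 mm⁴.
Hole (subtracted): ⌀4, A = 12.566 mm², y = 60 mm, Ī = 12.566 mm⁴.
Centroid: ȳ = ΣA·y / ΣA = 80.39 mm.
Transfer each piece to the horizontal centroidal axis using Ī + A·d² with d = y − 80.39:
  flange: d = 45.61 mm → contributes +2 008 597 mm⁴
  web: d = -20.39 mm → contributes +3 490 008 mm⁴
  hole: d = -20.39 mm → contributes −5 237 mm⁴
Total I = 5 493 369 mm⁴.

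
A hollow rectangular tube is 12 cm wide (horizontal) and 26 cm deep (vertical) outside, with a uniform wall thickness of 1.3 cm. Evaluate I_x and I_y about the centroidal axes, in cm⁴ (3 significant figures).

I_x ≈ 7540 cm⁴, I_y ≈ 2120 cm⁴

Treat the section as a set of non-overlapping primitives; coordinates are from the bounding-box lower-left.
Outer rectangle: 12 × 26, A = 312 cm², y = 13 cm, Ī = 17 576 cm⁴.
Inner void (subtracted): 9.4 × 23.4, A = 219.96 cm², y = 13 cm, Ī = 10 037 cm⁴.
By symmetry the centroid is at mid-height, ȳ = 13 cm.
All pieces are centred on the centroidal x-axis, so I = ΣĪ (holes subtracted) = 7539.2 cm⁴.
Repeating about the centroidal y-axis gives I_y = 2124.4 cm⁴.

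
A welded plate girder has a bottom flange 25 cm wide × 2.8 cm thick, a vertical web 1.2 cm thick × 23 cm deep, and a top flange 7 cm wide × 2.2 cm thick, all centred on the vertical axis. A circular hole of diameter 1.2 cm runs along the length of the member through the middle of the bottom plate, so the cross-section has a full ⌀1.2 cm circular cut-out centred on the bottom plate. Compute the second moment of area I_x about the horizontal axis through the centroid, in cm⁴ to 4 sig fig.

Decompose the section into non-overlapping parts with the origin at the bottom-left of its bounding rectangle.
Bottom plate: 25 × 2.8, A = 70 cm², y = 1.4 cm, Ī = 45.7333 cm⁴.
Web plate: 1.2 × 23, A = 27.6 cm², y = 14.3 cm, Ī = 1216.7 cm⁴.
Top plate: 7 × 2.2, A = 15.4 cm², y = 26.9 cm, Ī = 6.21133 cm⁴.
Hole (subtracted): ⌀1.2, A = 1.13097 cm², y = 1.4 cm, Ī = 0.101788 cm⁴.
Centroid: ȳ = ΣA·y / ΣA = 8.09301 cm.
Transfer each piece to the horizontal axis through the centroid using Ī + A·d² with d = y − 8.09301:
  bottom plate: d = -6.69301 cm → contributes +3181.48 cm⁴
  web plate: d = 6.20699 cm → contributes +2280.04 cm⁴
  top plate: d = 18.807 cm → contributes +5453.24 cm⁴
  hole: d = -6.69301 cm → contributes −50.7652 cm⁴
Total I = 10 864 cm⁴.

I_x ≈ 1.086 × 10⁴ cm⁴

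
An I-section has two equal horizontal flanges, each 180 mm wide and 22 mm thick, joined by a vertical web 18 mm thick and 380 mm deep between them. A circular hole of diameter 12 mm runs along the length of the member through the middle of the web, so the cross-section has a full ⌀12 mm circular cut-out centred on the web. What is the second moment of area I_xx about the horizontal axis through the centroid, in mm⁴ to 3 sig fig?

Break the section into simple shapes (no overlaps), measuring from the bottom-left corner of the bounding box.
Bottom flange: 180 × 22, A = 3 960 mm², y = 11 mm, Ī = 159 720 mm⁴.
Web: 18 × 380, A = 6 840 mm², y = 212 mm, Ī = 82 308 000 mm⁴.
Top flange: 180 × 22, A = 3 960 mm², y = 413 mm, Ī = 159 720 mm⁴.
Hole (subtracted): ⌀12, A = 113.1 mm², y = 212 mm, Ī = 1017.9 mm⁴.
By symmetry the centroid is at mid-height, ȳ = 212 mm.
Transfer each piece to the horizontal axis through the centroid using Ī + A·d² with d = y − 212:
  bottom flange: d = -201 mm → contributes +160 147 680 mm⁴
  web: d = 0 mm → contributes +82 308 000 mm⁴
  top flange: d = 201 mm → contributes +160 147 680 mm⁴
  hole: d = 0 mm → contributes −1017.9 mm⁴
Total I = 402 602 342 mm⁴.

I_xx ≈ 4.03 × 10⁸ mm⁴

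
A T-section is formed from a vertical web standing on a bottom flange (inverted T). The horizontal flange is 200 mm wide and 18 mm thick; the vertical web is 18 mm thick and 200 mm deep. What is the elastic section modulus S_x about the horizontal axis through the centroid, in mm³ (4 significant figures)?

S_x ≈ 2.167 × 10⁵ mm³

Split into non-overlapping primitives; take the origin at the lower-left of the bounding box.
Flange: 200 × 18, A = 3 600 mm², y = 9 mm, Ī = 97 200 mm⁴.
Web: 18 × 200, A = 3 600 mm², y = 118 mm, Ī = 12 000 000 mm⁴.
Centroid: ȳ = ΣA·y / ΣA = 63.5 mm.
Transfer each piece to the horizontal axis through the centroid using Ī + A·d² with d = y − 63.5:
  flange: d = -54.5 mm → contributes +10 790 100 mm⁴
  web: d = 54.5 mm → contributes +22 692 900 mm⁴
Total I = 33 483 000 mm⁴.
Extreme fibre distance c = 154.5 mm; S = I/c = 216 718 mm³.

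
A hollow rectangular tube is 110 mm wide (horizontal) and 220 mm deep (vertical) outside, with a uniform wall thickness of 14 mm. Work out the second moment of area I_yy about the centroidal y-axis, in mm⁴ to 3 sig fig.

I_yy ≈ 1.56 × 10⁷ mm⁴

Split into non-overlapping primitives; take the origin at the lower-left of the bounding box.
Outer rectangle: 110 × 220, A = 24 200 mm², x = 55 mm, Ī = 24 401 667 mm⁴.
Inner void (subtracted): 82 × 192, A = 15 744 mm², x = 55 mm, Ī = 8 821 888 mm⁴.
By symmetry the centroid is at mid-width, x̄ = 55 mm.
All pieces are centred on the centroidal y-axis, so I = ΣĪ (holes subtracted) = 15 579 779 mm⁴.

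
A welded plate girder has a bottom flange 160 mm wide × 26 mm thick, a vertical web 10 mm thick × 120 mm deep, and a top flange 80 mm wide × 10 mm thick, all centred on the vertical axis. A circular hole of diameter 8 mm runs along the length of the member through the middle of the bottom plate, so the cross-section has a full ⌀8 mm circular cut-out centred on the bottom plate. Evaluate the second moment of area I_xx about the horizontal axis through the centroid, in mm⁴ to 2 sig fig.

Treat the section as a set of non-overlapping primitives; coordinates are from the bounding-box lower-left.
Bottom plate: 160 × 26, A = 4 160 mm², y = 13 mm, Ī = 234 347 mm⁴.
Web plate: 10 × 120, A = 1 200 mm², y = 86 mm, Ī = 1 440 000 mm⁴.
Top plate: 80 × 10, A = 800 mm², y = 151 mm, Ī = 6 667 mm⁴.
Hole (subtracted): ⌀8, A = 50.27 mm², y = 13 mm, Ī = 201.1 mm⁴.
Centroid: ȳ = ΣA·y / ΣA = 45.41 mm.
Transfer each piece to the horizontal axis through the centroid using Ī + A·d² with d = y − 45.41:
  bottom plate: d = -32.41 mm → contributes +4 603 316 mm⁴
  web plate: d = 40.59 mm → contributes +3 417 321 mm⁴
  top plate: d = 105.6 mm → contributes +8 926 521 mm⁴
  hole: d = -32.41 mm → contributes −52 992 mm⁴
Total I = 16 894 167 mm⁴.

I_xx ≈ 1.7 × 10⁷ mm⁴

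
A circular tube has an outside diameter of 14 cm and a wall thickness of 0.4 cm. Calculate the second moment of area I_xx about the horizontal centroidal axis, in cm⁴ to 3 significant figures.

I_xx ≈ 395 cm⁴

Split into non-overlapping primitives; take the origin at the lower-left of the bounding box.
Outer circle: ⌀14, A = 153.94 cm², y = 7 cm, Ī = 1885.7 cm⁴.
Bore (subtracted): ⌀13.2, A = 136.85 cm², y = 7 cm, Ī = 1490.3 cm⁴.
By symmetry the centroid is at mid-height, ȳ = 7 cm.
All pieces are centred on the horizontal centroidal axis, so I = ΣĪ (holes subtracted) = 395.47 cm⁴.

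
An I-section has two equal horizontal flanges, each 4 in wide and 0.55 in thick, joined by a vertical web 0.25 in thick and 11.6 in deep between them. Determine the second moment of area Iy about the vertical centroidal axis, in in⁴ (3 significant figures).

Decompose the section into non-overlapping parts with the origin at the bottom-left of its bounding rectangle.
Bottom flange: 4 × 0.55, A = 2.2 in², x = 2 in, Ī = 2.9333 in⁴.
Web: 0.25 × 11.6, A = 2.9 in², x = 2 in, Ī = 0.015104 in⁴.
Top flange: 4 × 0.55, A = 2.2 in², x = 2 in, Ī = 2.9333 in⁴.
By symmetry the centroid is at mid-width, x̄ = 2 in.
All pieces are centred on the vertical centroidal axis, so I = ΣĪ = 5.8818 in⁴.

Iy ≈ 5.88 in⁴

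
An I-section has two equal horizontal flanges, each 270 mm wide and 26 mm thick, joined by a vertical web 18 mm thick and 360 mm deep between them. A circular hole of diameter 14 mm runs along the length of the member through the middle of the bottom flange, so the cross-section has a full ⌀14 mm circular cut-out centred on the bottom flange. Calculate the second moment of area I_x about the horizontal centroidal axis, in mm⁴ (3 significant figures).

I_x ≈ 5.88 × 10⁸ mm⁴

Split into non-overlapping primitives; take the origin at the lower-left of the bounding box.
Bottom flange: 270 × 26, A = 7 020 mm², y = 13 mm, Ī = 395 460 mm⁴.
Web: 18 × 360, A = 6 480 mm², y = 206 mm, Ī = 69 984 000 mm⁴.
Top flange: 270 × 26, A = 7 020 mm², y = 399 mm, Ī = 395 460 mm⁴.
Hole (subtracted): ⌀14, A = 153.94 mm², y = 13 mm, Ī = 1885.7 mm⁴.
Centroid: ȳ = ΣA·y / ΣA = 207.46 mm.
Transfer each piece to the horizontal centroidal axis using Ī + A·d² with d = y − 207.46:
  bottom flange: d = -194.46 mm → contributes +265 851 323 mm⁴
  web: d = -1.4588 mm → contributes +69 997 790 mm⁴
  top flange: d = 191.54 mm → contributes +257 945 436 mm⁴
  hole: d = -194.46 mm → contributes −5 822 933 mm⁴
Total I = 587 971 615 mm⁴.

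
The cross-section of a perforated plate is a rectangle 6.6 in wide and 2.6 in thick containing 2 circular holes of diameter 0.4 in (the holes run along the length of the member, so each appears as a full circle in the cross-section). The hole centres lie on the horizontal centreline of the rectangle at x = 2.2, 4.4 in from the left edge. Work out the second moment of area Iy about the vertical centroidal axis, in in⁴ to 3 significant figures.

Iy ≈ 62.0 in⁴

Decompose the section into non-overlapping parts with the origin at the bottom-left of its bounding rectangle.
Plate: 6.6 × 2.6, A = 17.16 in², x = 3.3 in, Ī = 62.291 in⁴.
Hole 1 (subtracted): ⌀0.4, A = 0.12566 in², x = 2.2 in, Ī = 0.0012566 in⁴.
Hole 2 (subtracted): ⌀0.4, A = 0.12566 in², x = 4.4 in, Ī = 0.0012566 in⁴.
By symmetry the centroid is at mid-width, x̄ = 3.3 in.
Transfer each piece to the vertical centroidal axis using Ī + A·d² with d = x − 3.3:
  plate: d = 0 in → contributes +62.291 in⁴
  hole 1: d = -1.1 in → contributes −0.15331 in⁴
  hole 2: d = 1.1 in → contributes −0.15331 in⁴
Total I = 61.984 in⁴.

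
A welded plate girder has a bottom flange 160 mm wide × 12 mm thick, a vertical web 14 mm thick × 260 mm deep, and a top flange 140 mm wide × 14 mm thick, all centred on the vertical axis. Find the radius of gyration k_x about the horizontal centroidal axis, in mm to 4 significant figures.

Split into non-overlapping primitives; take the origin at the lower-left of the bounding box.
Bottom plate: 160 × 12, A = 1 920 mm², y = 6 mm, Ī = 23 040 mm⁴.
Web plate: 14 × 260, A = 3 640 mm², y = 142 mm, Ī = 20 505 333 mm⁴.
Top plate: 140 × 14, A = 1 960 mm², y = 279 mm, Ī = 32013.3 mm⁴.
Centroid: ȳ = ΣA·y / ΣA = 142.984 mm.
Transfer each piece to the horizontal centroidal axis using Ī + A·d² with d = y − 142.984:
  bottom plate: d = -136.984 mm → contributes +36 051 126 mm⁴
  web plate: d = -0.984043 mm → contributes +20 508 858 mm⁴
  top plate: d = 136.016 mm → contributes +36 292 681 mm⁴
Total I = 92 852 665 mm⁴.
Radius of gyration: k = √(I/A) = √(92 852 665 / 7 520) = 111.119 mm.

k_x ≈ 111.1 mm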